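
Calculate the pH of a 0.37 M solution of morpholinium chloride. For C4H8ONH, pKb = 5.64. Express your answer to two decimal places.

C4H8ONH2+ is the conjugate acid of the weak base C4H8ONH.
Kb = 10^(−5.64) = 2.29 × 10^-6
Ka = Kw/Kb = 1.0×10^-14 / 2.29 × 10^-6 = 4.37 × 10^-9
From the ICE table, Ka = x²/(0.37 − x) = 4.37 × 10^-9.
Since Ka ≪ C₀, x ≈ √(Ka·C₀) = 4.02 × 10^-5 M.
(x/C₀ = 0.011% < 5%, so the approximation holds.)
pH = −log[H+] = −log(4.02 × 10^-5) = 4.40

pH = 4.40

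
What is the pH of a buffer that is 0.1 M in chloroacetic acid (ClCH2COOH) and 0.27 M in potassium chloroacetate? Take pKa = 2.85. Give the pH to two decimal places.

Using pH = pKa + log([base]/[acid]) with [base]/[acid] = 0.27/0.1:
pH = 2.85 + (+0.431) = 3.28

pH = 3.28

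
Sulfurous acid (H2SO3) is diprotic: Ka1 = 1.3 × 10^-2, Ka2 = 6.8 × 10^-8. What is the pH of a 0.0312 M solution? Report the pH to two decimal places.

pH = 1.83

Ka1 ≫ Ka2, so treat the first dissociation as the only significant source of H+.
Ka1 = x²/(0.0312 − x) = 1.3 × 10^-2
Solving the quadratic: x = (−Ka1 + √(Ka1² + 4·Ka1·C₀))/2 = 1.47 × 10^-2 M
pH = −log(1.47 × 10^-2) = 1.83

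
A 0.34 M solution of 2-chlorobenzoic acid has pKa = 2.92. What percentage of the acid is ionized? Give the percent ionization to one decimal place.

5.8%

ClC6H4COOH ⇌ ClC6H4COO- + H+; let x = [H+] at equilibrium.
Ka = 10^(−2.92) = 1.20 × 10^-3
Solve x² + 0.0012x − 0.000408 = 0 → x = 1.96 × 10^-2 M
% ionization = x/C₀ × 100% = 1.96 × 10^-2/0.34 × 100% = 5.8%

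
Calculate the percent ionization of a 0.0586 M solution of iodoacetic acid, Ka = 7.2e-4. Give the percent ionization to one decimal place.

ICH2COOH ⇌ ICH2COO- + H+; let x = [H+] at equilibrium.
Ka = x²/(C₀ − x); solving the quadratic gives x = 6.15 × 10^-3 M.
% ionization = x/C₀ × 100% = 6.15 × 10^-3/0.0586 × 100% = 10.5%

10.5%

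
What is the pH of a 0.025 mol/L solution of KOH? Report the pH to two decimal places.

KOH is a strong base; [OH-] = 0.025 M.
pOH = -log(0.025) = 1.60
pH = 14.00 - 1.60 = 12.40

pH = 12.40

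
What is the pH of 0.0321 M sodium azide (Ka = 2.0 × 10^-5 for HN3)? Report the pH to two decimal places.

N3- is the conjugate base of the weak acid HN3.
Kb = Kw/Ka = 1.0×10^-14 / 2.0 × 10^-5 = 5.00 × 10^-10
Kb = [OH-]²/(0.0321 − [OH-]) = 5.00 × 10^-10
Since Kb ≪ C₀, [OH-] ≈ √(Kb·C₀) = 4.01 × 10^-6 M.
Check: 0.012% ionized — well under 5%, approximation valid.
pOH = 5.40, so pH = 14.00 − pOH = 8.60

pH = 8.60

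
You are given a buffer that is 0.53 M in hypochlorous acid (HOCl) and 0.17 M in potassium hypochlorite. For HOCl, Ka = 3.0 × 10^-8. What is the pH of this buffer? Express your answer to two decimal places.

pH = 7.03

pKa = −log(3.0 × 10^-8) = 7.523
pH = pKa + log([A⁻]/[HA]) = 7.523 + log(0.17/0.53)
pH = 7.523 + (-0.494) = 7.03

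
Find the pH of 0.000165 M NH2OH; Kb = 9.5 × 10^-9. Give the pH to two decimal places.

pH = 8.10

NH2OH + H2O ⇌ NH3OH+ + OH-
From the ICE table, Kb = [OH-]²/(0.000165 − [OH-]) = 9.5 × 10^-9.
Assume [OH-] ≪ 0.000165: [OH-] ≈ √(9.5 × 10^-9 × 0.000165) = 1.25 × 10^-6 M
pOH = −log(1.25 × 10^-6) = 5.90; pH = 14.00 − 5.90 = 8.10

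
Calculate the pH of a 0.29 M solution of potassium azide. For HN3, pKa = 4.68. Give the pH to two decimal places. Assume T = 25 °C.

pH = 9.07

N3- is the conjugate base of the weak acid HN3.
Ka = 10^(−4.68) = 2.09 × 10^-5
Kb = Kw/Ka = 1.0×10^-14 / 2.09 × 10^-5 = 4.78 × 10^-10
Let x = [OH-] at equilibrium. Kb = x²/(0.29 − x).
Assume x ≪ 0.29: x ≈ √(4.78 × 10^-10 × 0.29) = 1.18 × 10^-5 M
pOH = −log(1.18 × 10^-5) = 4.93; pH = 14.00 − 4.93 = 9.07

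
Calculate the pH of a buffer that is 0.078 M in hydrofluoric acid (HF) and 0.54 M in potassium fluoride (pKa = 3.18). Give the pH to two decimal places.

pH = 4.02

pH = pKa + log([A⁻]/[HA]) = 3.18 + log(0.54/0.078)
pH = 3.18 + (+0.840) = 4.02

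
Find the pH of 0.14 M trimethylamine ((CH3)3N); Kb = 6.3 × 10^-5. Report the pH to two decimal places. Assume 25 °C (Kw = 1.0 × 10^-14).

pH = 11.47

(CH3)3N + H2O ⇌ (CH3)3NH+ + OH-
From the ICE table, Kb = x²/(0.14 − x) = 6.3 × 10^-5.
Assume x ≪ 0.14: x ≈ √(6.3 × 10^-5 × 0.14) = 2.97 × 10^-3 M
pOH = −log(2.97 × 10^-3) = 2.53; pH = 14.00 − 2.53 = 11.47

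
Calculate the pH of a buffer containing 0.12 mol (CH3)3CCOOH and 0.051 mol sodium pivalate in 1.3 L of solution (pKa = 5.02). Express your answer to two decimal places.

pH = 4.65

Using pH = pKa + log([base]/[acid]) with [base]/[acid] = 0.051/0.12:
pH = 5.02 + (-0.372) = 4.65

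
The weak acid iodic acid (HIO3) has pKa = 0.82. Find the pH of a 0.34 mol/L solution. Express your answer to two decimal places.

pH = 0.79

HIO3 ⇌ IO3- + H+
Ka = 10^(−0.82) = 1.51 × 10^-1
From the ICE table, Ka = x²/(0.34 − x) = 1.51 × 10^-1.
The 5% rule fails; solving x² + Ka·x − Ka·C₀ = 0 exactly:
x = (−Ka + √(Ka² + 4·Ka·C₀))/2 = 1.63 × 10^-1 M
pH = −log(1.63 × 10^-1) = 0.79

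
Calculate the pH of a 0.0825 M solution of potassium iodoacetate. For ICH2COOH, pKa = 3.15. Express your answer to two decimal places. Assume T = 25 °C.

pH = 8.03

ICH2COO- is the conjugate base of the weak acid ICH2COOH.
Ka = 10^(−3.15) = 7.08 × 10^-4
Kb = Kw/Ka = 1.0×10^-14 / 7.08 × 10^-4 = 1.41 × 10^-11
Let x = [OH-] at equilibrium. Kb = x²/(0.0825 − x).
Neglecting x in the denominator: x = √(1.41 × 10^-11 × 0.0825) = 1.08 × 10^-6 M
(x/C₀ = 0.0013% < 5%, so the approximation holds.)
pOH = 5.97, so pH = 14.00 − pOH = 8.03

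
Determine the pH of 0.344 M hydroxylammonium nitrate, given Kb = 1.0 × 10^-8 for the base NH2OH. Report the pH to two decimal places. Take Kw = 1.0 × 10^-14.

NH3OH+ is the conjugate acid of the weak base NH2OH.
Ka = Kw/Kb = 1.0×10^-14 / 1.0 × 10^-8 = 1.00 × 10^-6
Ka = [H+]²/(0.344 − [H+]) = 1.00 × 10^-6
Assume [H+] ≪ 0.344: [H+] ≈ √(1.00 × 10^-6 × 0.344) = 5.87 × 10^-4 M
Check: 0.17% ionized — well under 5%, approximation valid.
pH = −log(5.87 × 10^-4) = 3.23

pH = 3.23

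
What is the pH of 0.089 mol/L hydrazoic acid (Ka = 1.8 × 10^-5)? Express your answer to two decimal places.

pH = 2.90

HN3 ⇌ N3- + H+
From the ICE table, Ka = x²/(0.089 − x) = 1.8 × 10^-5.
Assume x ≪ 0.089: x ≈ √(1.8 × 10^-5 × 0.089) = 1.27 × 10^-3 M
(x/C₀ = 1.4% < 5%, so the approximation holds.)
pH = −log[H+] = −log(1.27 × 10^-3) = 2.90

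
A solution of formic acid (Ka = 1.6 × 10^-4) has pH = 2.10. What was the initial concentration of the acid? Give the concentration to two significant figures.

C₀ = 4.0 × 10^-1 M

[H+] = 10^(-2.10) = 7.94 × 10^-3 M = x
Ka = x²/(C₀ − x) ⇒ C₀ = x + x²/Ka
C₀ = 7.94 × 10^-3 + (7.94 × 10^-3)²/(1.6 × 10^-4) = 4.02 × 10^-1 M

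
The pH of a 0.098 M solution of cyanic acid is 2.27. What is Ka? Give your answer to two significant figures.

Ka = 3.1 × 10^-4

[H+] = 10^(-2.27) = 5.37 × 10^-3 M
At equilibrium [HA] = 0.098 − 5.37 × 10^-3 = 9.26 × 10^-2 M
Ka = [H+][A-]/[HA] = (5.37 × 10^-3)² / 9.26 × 10^-2 = 3.1 × 10^-4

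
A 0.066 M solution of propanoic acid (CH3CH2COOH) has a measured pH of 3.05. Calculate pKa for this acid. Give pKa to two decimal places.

pKa = 4.91

[H+] = 10^(-3.05) = 8.91 × 10^-4 M
At equilibrium [HA] = 0.066 − 8.91 × 10^-4 = 6.51 × 10^-2 M
Ka = [H+][A-]/[HA] = (8.91 × 10^-4)² / 6.51 × 10^-2 = 1.22 × 10^-5
pKa = -log(1.22 × 10^-5) = 4.91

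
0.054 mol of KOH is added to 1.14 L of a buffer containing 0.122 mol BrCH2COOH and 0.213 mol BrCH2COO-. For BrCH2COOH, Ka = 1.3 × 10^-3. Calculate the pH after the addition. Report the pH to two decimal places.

After neutralization: n(BrCH2COOH) = 0.068 mol, n(BrCH2COO-) = 0.267 mol.
pKa = −log(1.3 × 10^-3) = 2.886
pH = pKa + log(n_BrCH2COO-/n_BrCH2COOH) = 2.886 + log(0.267/0.068) = 2.886 + (+0.594)

pH = 3.48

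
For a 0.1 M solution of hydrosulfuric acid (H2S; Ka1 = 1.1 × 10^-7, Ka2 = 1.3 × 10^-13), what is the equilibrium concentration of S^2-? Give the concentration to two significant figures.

First ionization gives [H+] ≈ [HS-] = 1.05 × 10^-4 M.
Second step: Ka2 = [H+][S^2-]/[HS-] ≈ [S^2-] (since [H+] ≈ [HS-]).
So [S^2-] ≈ Ka2.

1.3 × 10^-13 M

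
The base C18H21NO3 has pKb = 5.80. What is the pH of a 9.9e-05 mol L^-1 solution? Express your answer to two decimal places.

pH = 9.07

C18H21NO3 + H2O ⇌ C18H22NO3+ + OH-
Kb = 10^(−5.80) = 1.58 × 10^-6
From the ICE table, Kb = x²/(9.9e-05 − x) = 1.58 × 10^-6.
x is not negligible relative to C₀; solve x² + 1.58e-06·x − 1.56e-10 = 0.
x = (−Kb + √(Kb² + 4·Kb·C₀))/2 = 1.17 × 10^-5 M
pOH = −log(1.17 × 10^-5) = 4.93; pH = 14.00 − 4.93 = 9.07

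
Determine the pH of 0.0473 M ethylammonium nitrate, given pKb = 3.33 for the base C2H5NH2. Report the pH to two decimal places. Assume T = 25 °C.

pH = 6.00

C2H5NH3+ is the conjugate acid of the weak base C2H5NH2.
Kb = 10^(−3.33) = 4.68 × 10^-4
Ka = Kw/Kb = 1.0×10^-14 / 4.68 × 10^-4 = 2.14 × 10^-11
From the ICE table, Ka = [H+]²/(0.0473 − [H+]) = 2.14 × 10^-11.
Since Ka ≪ C₀, [H+] ≈ √(Ka·C₀) = 1.01 × 10^-6 M.
pH = −log(1.01 × 10^-6) = 6.00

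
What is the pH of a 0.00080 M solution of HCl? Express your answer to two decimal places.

HCl is a strong acid and dissociates completely, so [H+] = 0.00080 M.
pH = -log(0.0008) = 3.10

pH = 3.10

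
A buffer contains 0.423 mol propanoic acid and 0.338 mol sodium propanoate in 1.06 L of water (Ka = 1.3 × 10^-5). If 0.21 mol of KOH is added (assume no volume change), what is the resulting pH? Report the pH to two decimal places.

After neutralization: n(CH3CH2COOH) = 0.213 mol, n(CH3CH2COO-) = 0.548 mol.
pKa = −log(1.3 × 10^-5) = 4.886
pH = pKa + log(n_CH3CH2COO-/n_CH3CH2COOH) = 4.886 + log(0.548/0.213) = 4.886 + (+0.410)

pH = 5.30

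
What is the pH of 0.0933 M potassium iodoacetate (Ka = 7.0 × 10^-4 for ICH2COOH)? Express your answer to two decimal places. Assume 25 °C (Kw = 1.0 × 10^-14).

pH = 8.06

ICH2COO- is the conjugate base of the weak acid ICH2COOH.
Kb = Kw/Ka = 1.0×10^-14 / 7.0 × 10^-4 = 1.43 × 10^-11
From the ICE table, Kb = x²/(0.0933 − x) = 1.43 × 10^-11.
Assume x ≪ 0.0933: x ≈ √(1.43 × 10^-11 × 0.0933) = 1.16 × 10^-6 M
Check: 0.0012% ionized — well under 5%, approximation valid.
pOH = 5.94, so pH = 14.00 − pOH = 8.06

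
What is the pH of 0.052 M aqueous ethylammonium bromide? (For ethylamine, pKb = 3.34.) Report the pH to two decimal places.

C2H5NH3+ is the conjugate acid of the weak base C2H5NH2.
Kb = 10^(−3.34) = 4.57 × 10^-4
Ka = Kw/Kb = 1.0×10^-14 / 4.57 × 10^-4 = 2.19 × 10^-11
Let x = [H+] at equilibrium. Ka = x²/(0.052 − x).
Since Ka ≪ C₀, x ≈ √(Ka·C₀) = 1.07 × 10^-6 M.
(x/C₀ = 0.0021% < 5%, so the approximation holds.)
pH = −log(1.07 × 10^-6) = 5.97

pH = 5.97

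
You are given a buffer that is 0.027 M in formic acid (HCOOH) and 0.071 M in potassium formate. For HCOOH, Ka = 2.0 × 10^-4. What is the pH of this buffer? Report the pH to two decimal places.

pKa = −log(2.0 × 10^-4) = 3.699
Henderson–Hasselbalch: pH = pKa + log([HCOO-]/[HCOOH]) = 3.699 + log(0.071/0.027)
pH = 3.699 + (+0.420) = 4.12

pH = 4.12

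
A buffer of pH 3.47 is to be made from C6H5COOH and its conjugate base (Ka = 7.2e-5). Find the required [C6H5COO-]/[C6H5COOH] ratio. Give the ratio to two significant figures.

ratio = 0.21

pKa = -log(7.2 × 10^-5) = 4.143
pH = pKa + log(r) ⇒ log(r) = 3.47 − 4.143 = -0.673
r = [C6H5COO-]/[C6H5COOH] = 10^(-0.673) = 0.212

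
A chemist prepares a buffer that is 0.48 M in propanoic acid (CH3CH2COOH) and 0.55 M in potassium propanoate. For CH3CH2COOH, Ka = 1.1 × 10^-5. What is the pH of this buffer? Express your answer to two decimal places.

pKa = −log(1.1 × 10^-5) = 4.959
pH = pKa + log([A⁻]/[HA]) = 4.959 + log(0.55/0.48)
pH = 4.959 + (+0.059) = 5.02

pH = 5.02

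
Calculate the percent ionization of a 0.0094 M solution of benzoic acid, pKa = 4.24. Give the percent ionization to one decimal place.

7.5%

C6H5COOH ⇌ C6H5COO- + H+; let x = [H+] at equilibrium.
Ka = 10^(−4.24) = 5.75 × 10^-5
Solve x² + 5.75e-05x − 5.41e-07 = 0 → x = 7.07 × 10^-4 M
Fraction ionized = 7.07 × 10^-4 / 0.0094 = 0.0752 → 7.5%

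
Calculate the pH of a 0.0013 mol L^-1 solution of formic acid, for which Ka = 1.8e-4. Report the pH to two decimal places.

HCOOH ⇌ HCOO- + H+
Let x = [H+] at equilibrium. Ka = x²/(0.0013 − x).
The 5% rule fails; solving x² + Ka·x − Ka·C₀ = 0 exactly:
x = [−0.00018 + √(0.00018² + 9.36e-07)]/2 = 4.02 × 10^-4 M
pH = −log(4.02 × 10^-4) = 3.40

pH = 3.40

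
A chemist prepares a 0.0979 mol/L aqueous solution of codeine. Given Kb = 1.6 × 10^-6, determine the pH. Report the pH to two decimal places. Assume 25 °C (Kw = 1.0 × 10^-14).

pH = 10.60

C18H21NO3 + H2O ⇌ C18H22NO3+ + OH-
From the ICE table, Kb = [OH-]²/(0.0979 − [OH-]) = 1.6 × 10^-6.
Assume [OH-] ≪ 0.0979: [OH-] ≈ √(1.6 × 10^-6 × 0.0979) = 3.96 × 10^-4 M
([OH-]/C₀ = 0.4% < 5%, so the approximation holds.)
pOH = 3.40, so pH = 14.00 − pOH = 10.60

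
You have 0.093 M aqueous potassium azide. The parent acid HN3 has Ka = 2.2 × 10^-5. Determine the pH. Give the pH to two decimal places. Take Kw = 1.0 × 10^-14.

pH = 8.81

N3- is the conjugate base of the weak acid HN3.
Kb = Kw/Ka = 1.0×10^-14 / 2.2 × 10^-5 = 4.55 × 10^-10
Kb = x²/(0.093 − x) = 4.55 × 10^-10
Neglecting x in the denominator: x = √(4.55 × 10^-10 × 0.093) = 6.50 × 10^-6 M
(x/C₀ = 0.007% < 5%, so the approximation holds.)
pOH = 5.19, so pH = 14.00 − pOH = 8.81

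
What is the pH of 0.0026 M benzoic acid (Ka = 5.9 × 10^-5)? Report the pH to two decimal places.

C6H5COOH ⇌ C6H5COO- + H+
Ka = x²/(0.0026 − x) = 5.9 × 10^-5
Here C₀/Ka ≈ 44.1, so the small-x approximation fails. Use the quadratic:
x = (−Ka + √(Ka² + 4·Ka·C₀))/2 = 3.63 × 10^-4 M
pH = −log[H+] = −log(3.63 × 10^-4) = 3.44

pH = 3.44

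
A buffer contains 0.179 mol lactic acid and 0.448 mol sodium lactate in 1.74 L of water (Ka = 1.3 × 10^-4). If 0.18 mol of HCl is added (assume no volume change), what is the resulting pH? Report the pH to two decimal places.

pH = 3.76

Added H+ converts CH3CH(OH)COO- to CH3CH(OH)COOH: CH3CH(OH)COOH → 0.359 mol, CH3CH(OH)COO- → 0.268 mol.
pKa = −log(1.3 × 10^-4) = 3.886
pH = pKa + log([A⁻]/[HA]) = 3.886 + log(0.268/0.359) = 3.886 -0.127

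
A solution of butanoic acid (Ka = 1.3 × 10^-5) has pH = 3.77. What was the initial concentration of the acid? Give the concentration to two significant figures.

C₀ = 2.4 × 10^-3 M

[H+] = 10^(-3.77) = 1.70 × 10^-4 M = x
Ka = x²/(C₀ − x) ⇒ C₀ = x + x²/Ka
C₀ = 1.70 × 10^-4 + (1.70 × 10^-4)²/(1.3 × 10^-5) = 2.39 × 10^-3 M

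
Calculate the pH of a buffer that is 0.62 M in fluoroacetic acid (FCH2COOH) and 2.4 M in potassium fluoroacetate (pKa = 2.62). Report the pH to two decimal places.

pH = 3.21

Henderson–Hasselbalch: pH = pKa + log([FCH2COO-]/[FCH2COOH]) = 2.62 + log(2.4/0.62)
pH = 2.62 + (+0.588) = 3.21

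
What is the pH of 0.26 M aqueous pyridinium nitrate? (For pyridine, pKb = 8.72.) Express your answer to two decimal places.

C5H5NH+ is the conjugate acid of the weak base C5H5N.
Kb = 10^(−8.72) = 1.91 × 10^-9
Ka = Kw/Kb = 1.0×10^-14 / 1.91 × 10^-9 = 5.24 × 10^-6
Ka = [H+]²/(0.26 − [H+]) = 5.24 × 10^-6
Assume [H+] ≪ 0.26: [H+] ≈ √(5.24 × 10^-6 × 0.26) = 1.17 × 10^-3 M
pH = −log[H+] = −log(1.17 × 10^-3) = 2.93

pH = 2.93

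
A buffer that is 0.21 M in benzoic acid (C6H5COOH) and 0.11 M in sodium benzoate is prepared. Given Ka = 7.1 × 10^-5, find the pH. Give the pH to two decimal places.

pKa = −log(7.1 × 10^-5) = 4.149
pH = pKa + log([A⁻]/[HA]) = 4.149 + log(0.11/0.21)
pH = 4.149 + (-0.281) = 3.87

pH = 3.87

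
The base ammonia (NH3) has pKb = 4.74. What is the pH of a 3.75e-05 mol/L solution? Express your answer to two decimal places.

pH = 9.27

NH3 + H2O ⇌ NH4+ + OH-
Kb = 10^(−4.74) = 1.82 × 10^-5
Kb = x²/(3.75e-05 − x) = 1.82 × 10^-5
x is not negligible relative to C₀; solve x² + 1.82e-05·x − 6.82e-10 = 0.
x = (−Kb + √(Kb² + 4·Kb·C₀))/2 = 1.86 × 10^-5 M
pOH = 4.73, so pH = 14.00 − pOH = 9.27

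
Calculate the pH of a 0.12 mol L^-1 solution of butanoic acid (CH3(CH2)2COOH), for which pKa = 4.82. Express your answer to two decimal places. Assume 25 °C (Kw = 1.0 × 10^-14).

CH3(CH2)2COOH ⇌ CH3(CH2)2COO- + H+
Ka = 10^(−4.82) = 1.51 × 10^-5
Let x = [H+] at equilibrium. Ka = x²/(0.12 − x).
Neglecting x in the denominator: x = √(1.51 × 10^-5 × 0.12) = 1.35 × 10^-3 M
(x/C₀ = 1.1% < 5%, so the approximation holds.)
pH = −log(1.35 × 10^-3) = 2.87

pH = 2.87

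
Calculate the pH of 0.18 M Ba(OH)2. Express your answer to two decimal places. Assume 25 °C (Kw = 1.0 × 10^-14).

Ba(OH)2 is a strong base (each formula unit releases 2 OH-); [OH-] = 0.36 M.
pOH = -log(0.36) = 0.44
pH = 14.00 - 0.44 = 13.56

pH = 13.56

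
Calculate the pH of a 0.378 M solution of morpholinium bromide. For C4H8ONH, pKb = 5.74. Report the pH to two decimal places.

pH = 4.34

C4H8ONH2+ is the conjugate acid of the weak base C4H8ONH.
Kb = 10^(−5.74) = 1.82 × 10^-6
Ka = Kw/Kb = 1.0×10^-14 / 1.82 × 10^-6 = 5.49 × 10^-9
From the ICE table, Ka = [H+]²/(0.378 − [H+]) = 5.49 × 10^-9.
Neglecting [H+] in the denominator: [H+] = √(5.49 × 10^-9 × 0.378) = 4.56 × 10^-5 M
pH = −log[H+] = −log(4.56 × 10^-5) = 4.34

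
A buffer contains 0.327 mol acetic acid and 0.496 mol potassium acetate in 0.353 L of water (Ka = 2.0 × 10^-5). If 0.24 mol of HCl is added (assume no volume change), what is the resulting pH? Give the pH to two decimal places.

pH = 4.35

After neutralization: n(CH3COOH) = 0.567 mol, n(CH3COO-) = 0.256 mol.
pKa = −log(2.0 × 10^-5) = 4.699
pH = pKa + log([A⁻]/[HA]) = 4.699 + log(0.256/0.567) = 4.699 -0.345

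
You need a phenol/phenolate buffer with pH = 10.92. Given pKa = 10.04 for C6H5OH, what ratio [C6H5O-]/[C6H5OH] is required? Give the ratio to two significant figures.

ratio = 7.6

pH = pKa + log(r) ⇒ log(r) = 10.92 − 10.04 = +0.88
r = [C6H5O-]/[C6H5OH] = 10^(+0.88) = 7.59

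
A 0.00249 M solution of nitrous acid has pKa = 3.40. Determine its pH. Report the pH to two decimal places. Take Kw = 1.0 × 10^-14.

pH = 3.09

HNO2 ⇌ NO2- + H+
Ka = 10^(−3.40) = 3.98 × 10^-4
From the ICE table, Ka = [H+]²/(0.00249 − [H+]) = 3.98 × 10^-4.
The 5% rule fails; solving [H+]² + Ka·[H+] − Ka·C₀ = 0 exactly:
[H+] = (−Ka + √(Ka² + 4·Ka·C₀))/2 = 8.16 × 10^-4 M
pH = −log[H+] = −log(8.16 × 10^-4) = 3.09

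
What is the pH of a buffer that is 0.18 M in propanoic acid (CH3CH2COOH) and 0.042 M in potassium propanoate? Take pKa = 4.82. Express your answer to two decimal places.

Henderson–Hasselbalch: pH = pKa + log([CH3CH2COO-]/[CH3CH2COOH]) = 4.82 + log(0.042/0.18)
pH = 4.82 + (-0.632) = 4.19

pH = 4.19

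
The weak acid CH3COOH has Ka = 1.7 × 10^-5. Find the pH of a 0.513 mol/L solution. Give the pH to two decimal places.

pH = 2.53

CH3COOH ⇌ CH3COO- + H+
Ka = [H+]²/(0.513 − [H+]) = 1.7 × 10^-5
Assume [H+] ≪ 0.513: [H+] ≈ √(1.7 × 10^-5 × 0.513) = 2.95 × 10^-3 M
Check: 0.58% ionized — well under 5%, approximation valid.
pH = −log[H+] = −log(2.95 × 10^-3) = 2.53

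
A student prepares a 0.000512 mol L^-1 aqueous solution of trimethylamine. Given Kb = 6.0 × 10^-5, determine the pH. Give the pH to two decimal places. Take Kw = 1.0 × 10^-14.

(CH3)3N + H2O ⇌ (CH3)3NH+ + OH-
Let x = [OH-] at equilibrium. Kb = x²/(0.000512 − x).
x is not negligible relative to C₀; solve x² + 6e-05·x − 3.07e-08 = 0.
x = [−6e-05 + √(6e-05² + 1.23e-07)]/2 = 1.48 × 10^-4 M
pOH = 3.83, so pH = 14.00 − pOH = 10.17

pH = 10.17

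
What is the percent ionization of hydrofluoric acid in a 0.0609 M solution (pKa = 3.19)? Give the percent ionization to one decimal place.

HF ⇌ F- + H+; let x = [H+] at equilibrium.
Ka = 10^(−3.19) = 6.46 × 10^-4
Solve x² + 0.000646x − 3.93e-05 = 0 → x = 5.96 × 10^-3 M
Fraction ionized = 5.96 × 10^-3 / 0.0609 = 0.0979 → 9.8%

9.8%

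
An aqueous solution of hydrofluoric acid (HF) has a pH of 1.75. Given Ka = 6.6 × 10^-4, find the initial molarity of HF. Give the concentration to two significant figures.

C₀ = 5.0 × 10^-1 M

[H+] = 10^(-1.75) = 1.78 × 10^-2 M = x
Ka = x²/(C₀ − x) ⇒ C₀ = x + x²/Ka
C₀ = 1.78 × 10^-2 + (1.78 × 10^-2)²/(6.6 × 10^-4) = 4.98 × 10^-1 M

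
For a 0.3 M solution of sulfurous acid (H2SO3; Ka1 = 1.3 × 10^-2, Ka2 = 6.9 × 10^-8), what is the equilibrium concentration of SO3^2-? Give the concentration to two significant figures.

First ionization gives [H+] ≈ [HSO3-] = 5.63 × 10^-2 M.
Second step: Ka2 = [H+][SO3^2-]/[HSO3-] ≈ [SO3^2-] (since [H+] ≈ [HSO3-]).
So [SO3^2-] ≈ Ka2.

6.9 × 10^-8 M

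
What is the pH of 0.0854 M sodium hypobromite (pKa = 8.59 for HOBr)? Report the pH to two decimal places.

OBr- is the conjugate base of the weak acid HOBr.
Ka = 10^(−8.59) = 2.57 × 10^-9
Kb = Kw/Ka = 1.0×10^-14 / 2.57 × 10^-9 = 3.89 × 10^-6
Kb = [OH-]²/(0.0854 − [OH-]) = 3.89 × 10^-6
Since Kb ≪ C₀, [OH-] ≈ √(Kb·C₀) = 5.76 × 10^-4 M.
pOH = 3.24, so pH = 14.00 − pOH = 10.76

pH = 10.76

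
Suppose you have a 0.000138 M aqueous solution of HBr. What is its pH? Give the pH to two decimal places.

HBr is a strong acid and dissociates completely, so [H+] = 0.000138 M.
pH = -log(0.000138) = 3.86

pH = 3.86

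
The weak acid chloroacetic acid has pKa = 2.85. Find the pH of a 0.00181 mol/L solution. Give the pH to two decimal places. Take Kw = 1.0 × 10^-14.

pH = 2.98

ClCH2COOH ⇌ ClCH2COO- + H+
Ka = 10^(−2.85) = 1.41 × 10^-3
From the ICE table, Ka = [H+]²/(0.00181 − [H+]) = 1.41 × 10^-3.
Here C₀/Ka ≈ 1.28, so the small-[H+] approximation fails. Use the quadratic:
[H+] = (−Ka + √(Ka² + 4·Ka·C₀))/2 = 1.04 × 10^-3 M
pH = −log[H+] = −log(1.04 × 10^-3) = 2.98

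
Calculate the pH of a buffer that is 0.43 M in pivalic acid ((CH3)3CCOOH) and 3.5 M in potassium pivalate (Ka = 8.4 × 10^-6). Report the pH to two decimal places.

pH = 5.99

pKa = −log(8.4 × 10^-6) = 5.076
Henderson–Hasselbalch: pH = pKa + log([(CH3)3CCOO-]/[(CH3)3CCOOH]) = 5.076 + log(3.5/0.43)
pH = 5.076 + (+0.911) = 5.99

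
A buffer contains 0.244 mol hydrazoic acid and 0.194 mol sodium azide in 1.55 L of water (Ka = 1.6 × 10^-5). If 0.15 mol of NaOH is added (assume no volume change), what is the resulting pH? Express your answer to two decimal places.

After neutralization: n(HN3) = 0.094 mol, n(N3-) = 0.344 mol.
pKa = −log(1.6 × 10^-5) = 4.796
pH = pKa + log(n_N3-/n_HN3) = 4.796 + log(0.344/0.094) = 4.796 + (+0.563)

pH = 5.36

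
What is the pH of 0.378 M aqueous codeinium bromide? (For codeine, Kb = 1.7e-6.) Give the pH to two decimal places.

C18H22NO3+ is the conjugate acid of the weak base C18H21NO3.
Ka = Kw/Kb = 1.0×10^-14 / 1.7 × 10^-6 = 5.88 × 10^-9
From the ICE table, Ka = [H+]²/(0.378 − [H+]) = 5.88 × 10^-9.
Neglecting [H+] in the denominator: [H+] = √(5.88 × 10^-9 × 0.378) = 4.71 × 10^-5 M
([H+]/C₀ = 0.012% < 5%, so the approximation holds.)
pH = −log(4.71 × 10^-5) = 4.33

pH = 4.33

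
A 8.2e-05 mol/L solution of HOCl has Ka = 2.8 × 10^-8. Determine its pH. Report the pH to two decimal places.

HOCl ⇌ OCl- + H+
From the ICE table, Ka = x²/(8.2e-05 − x) = 2.8 × 10^-8.
Neglecting x in the denominator: x = √(2.8 × 10^-8 × 8.2e-05) = 1.52 × 10^-6 M
(x/C₀ = 1.8% < 5%, so the approximation holds.)
pH = −log(1.52 × 10^-6) = 5.82

pH = 5.82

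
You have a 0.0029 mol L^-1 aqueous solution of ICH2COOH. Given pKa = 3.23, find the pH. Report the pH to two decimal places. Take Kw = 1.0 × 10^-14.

pH = 2.98

ICH2COOH ⇌ ICH2COO- + H+
Ka = 10^(−3.23) = 5.89 × 10^-4
Let x = [H+] at equilibrium. Ka = x²/(0.0029 − x).
x is not negligible relative to C₀; solve x² + 0.000589·x − 1.71e-06 = 0.
x = [−0.000589 + √(0.000589² + 6.83e-06)]/2 = 1.05 × 10^-3 M
pH = −log[H+] = −log(1.05 × 10^-3) = 2.98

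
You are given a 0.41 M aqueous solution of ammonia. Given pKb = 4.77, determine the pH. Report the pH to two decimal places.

pH = 11.42

NH3 + H2O ⇌ NH4+ + OH-
Kb = 10^(−4.77) = 1.70 × 10^-5
From the ICE table, Kb = [OH-]²/(0.41 − [OH-]) = 1.70 × 10^-5.
Assume [OH-] ≪ 0.41: [OH-] ≈ √(1.70 × 10^-5 × 0.41) = 2.64 × 10^-3 M
([OH-]/C₀ = 0.64% < 5%, so the approximation holds.)
pOH = −log(2.64 × 10^-3) = 2.58; pH = 14.00 − 2.58 = 11.42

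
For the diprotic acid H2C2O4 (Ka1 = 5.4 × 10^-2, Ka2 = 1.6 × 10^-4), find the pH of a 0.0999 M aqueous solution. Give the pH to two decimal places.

pH = 1.29

Ka1 ≫ Ka2, so treat the first dissociation as the only significant source of H+.
Ka1 = x²/(0.0999 − x) = 5.4 × 10^-2
Solving the quadratic: x = (−Ka1 + √(Ka1² + 4·Ka1·C₀))/2 = 5.13 × 10^-2 M
pH = −log(5.13 × 10^-2) = 1.29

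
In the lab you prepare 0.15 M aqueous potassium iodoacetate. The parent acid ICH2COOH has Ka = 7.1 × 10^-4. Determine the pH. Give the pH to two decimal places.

pH = 8.16

ICH2COO- is the conjugate base of the weak acid ICH2COOH.
Kb = Kw/Ka = 1.0×10^-14 / 7.1 × 10^-4 = 1.41 × 10^-11
Kb = [OH-]²/(0.15 − [OH-]) = 1.41 × 10^-11
Neglecting [OH-] in the denominator: [OH-] = √(1.41 × 10^-11 × 0.15) = 1.45 × 10^-6 M
pOH = 5.84, so pH = 14.00 − pOH = 8.16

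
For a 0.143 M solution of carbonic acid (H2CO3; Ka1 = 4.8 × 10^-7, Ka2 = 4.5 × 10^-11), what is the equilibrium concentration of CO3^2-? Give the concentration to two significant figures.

First ionization gives [H+] ≈ [HCO3-] = 2.62 × 10^-4 M.
Second step: Ka2 = [H+][CO3^2-]/[HCO3-] ≈ [CO3^2-] (since [H+] ≈ [HCO3-]).
So [CO3^2-] ≈ Ka2.

4.5 × 10^-11 M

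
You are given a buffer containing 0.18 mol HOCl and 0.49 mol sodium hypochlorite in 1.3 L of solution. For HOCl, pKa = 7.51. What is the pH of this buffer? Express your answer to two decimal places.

Henderson–Hasselbalch: pH = pKa + log([OCl-]/[HOCl]) = 7.51 + log(0.49/0.18)
pH = 7.51 + (+0.435) = 7.94

pH = 7.94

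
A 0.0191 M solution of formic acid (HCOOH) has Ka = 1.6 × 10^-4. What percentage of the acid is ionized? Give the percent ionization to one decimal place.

8.7%

HCOOH ⇌ HCOO- + H+; let x = [H+] at equilibrium.
Ka = x²/(C₀ − x); solving the quadratic gives x = 1.67 × 10^-3 M.
% ionization = x/C₀ × 100% = 1.67 × 10^-3/0.0191 × 100% = 8.7%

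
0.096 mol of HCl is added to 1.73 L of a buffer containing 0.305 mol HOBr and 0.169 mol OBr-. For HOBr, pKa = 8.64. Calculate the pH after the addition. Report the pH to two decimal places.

pH = 7.90

After neutralization: n(HOBr) = 0.401 mol, n(OBr-) = 0.073 mol.
pH = pKa + log([A⁻]/[HA]) = 8.64 + log(0.073/0.401) = 8.64 -0.740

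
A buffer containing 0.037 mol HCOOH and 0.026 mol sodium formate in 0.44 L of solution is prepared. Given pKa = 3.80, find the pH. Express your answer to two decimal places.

pH = 3.65

Using pH = pKa + log([base]/[acid]) with [base]/[acid] = 0.026/0.037:
pH = 3.80 + (-0.153) = 3.65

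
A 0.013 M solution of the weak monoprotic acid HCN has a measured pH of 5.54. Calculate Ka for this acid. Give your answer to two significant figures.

Ka = 6.4 × 10^-10

[H+] = 10^(-5.54) = 2.88 × 10^-6 M
At equilibrium [HA] = 0.013 − 2.88 × 10^-6 = 1.30 × 10^-2 M
Ka = [H+][A-]/[HA] = (2.88 × 10^-6)² / 1.30 × 10^-2 = 6.4 × 10^-10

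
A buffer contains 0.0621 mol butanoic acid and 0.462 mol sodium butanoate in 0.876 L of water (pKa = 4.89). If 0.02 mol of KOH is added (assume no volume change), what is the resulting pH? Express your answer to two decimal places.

After neutralization: n(CH3(CH2)2COOH) = 0.0421 mol, n(CH3(CH2)2COO-) = 0.482 mol.
Henderson–Hasselbalch with mole ratio 0.482/0.0421: pH = 4.89 + (+1.059)

pH = 5.95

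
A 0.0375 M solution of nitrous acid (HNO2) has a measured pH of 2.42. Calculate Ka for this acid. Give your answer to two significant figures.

Ka = 4.3 × 10^-4

[H+] = 10^(-2.42) = 3.80 × 10^-3 M
At equilibrium [HA] = 0.0375 − 3.80 × 10^-3 = 3.37 × 10^-2 M
Ka = [H+][A-]/[HA] = (3.80 × 10^-3)² / 3.37 × 10^-2 = 4.3 × 10^-4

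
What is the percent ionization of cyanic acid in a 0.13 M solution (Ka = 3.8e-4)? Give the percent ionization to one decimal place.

HOCN ⇌ OCN- + H+; let x = [H+] at equilibrium.
Ka = x²/(C₀ − x); solving the quadratic gives x = 6.84 × 10^-3 M.
% ionization = x/C₀ × 100% = 6.84 × 10^-3/0.13 × 100% = 5.3%

5.3%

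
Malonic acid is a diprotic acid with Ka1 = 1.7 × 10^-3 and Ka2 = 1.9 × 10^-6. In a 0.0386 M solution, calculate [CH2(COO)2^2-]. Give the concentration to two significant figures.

First ionization gives [H+] ≈ [CH2(COOH)COO-] = 7.30 × 10^-3 M.
Second step: Ka2 = [H+][CH2(COO)2^2-]/[CH2(COOH)COO-] ≈ [CH2(COO)2^2-] (since [H+] ≈ [CH2(COOH)COO-]).
So [CH2(COO)2^2-] ≈ Ka2.

1.9 × 10^-6 M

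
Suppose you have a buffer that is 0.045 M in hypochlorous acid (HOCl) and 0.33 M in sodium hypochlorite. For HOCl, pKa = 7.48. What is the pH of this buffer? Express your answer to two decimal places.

pH = 8.35

pH = pKa + log([A⁻]/[HA]) = 7.48 + log(0.33/0.045)
pH = 7.48 + (+0.865) = 8.35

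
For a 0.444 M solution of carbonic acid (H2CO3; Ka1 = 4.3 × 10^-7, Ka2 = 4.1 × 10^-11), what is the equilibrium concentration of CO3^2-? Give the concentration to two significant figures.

First ionization gives [H+] ≈ [HCO3-] = 4.37 × 10^-4 M.
Second step: Ka2 = [H+][CO3^2-]/[HCO3-] ≈ [CO3^2-] (since [H+] ≈ [HCO3-]).
So [CO3^2-] ≈ Ka2.

4.1 × 10^-11 M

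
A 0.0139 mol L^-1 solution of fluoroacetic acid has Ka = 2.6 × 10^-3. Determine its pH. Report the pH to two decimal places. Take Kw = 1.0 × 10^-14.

pH = 2.31

FCH2COOH ⇌ FCH2COO- + H+
From the ICE table, Ka = [H+]²/(0.0139 − [H+]) = 2.6 × 10^-3.
Here C₀/Ka ≈ 5.35, so the small-[H+] approximation fails. Use the quadratic:
[H+] = (−Ka + √(Ka² + 4·Ka·C₀))/2 = 4.85 × 10^-3 M
pH = −log[H+] = −log(4.85 × 10^-3) = 2.31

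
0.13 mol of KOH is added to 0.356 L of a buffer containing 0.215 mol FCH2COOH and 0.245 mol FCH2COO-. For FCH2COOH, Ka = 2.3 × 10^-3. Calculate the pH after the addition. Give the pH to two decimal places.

pH = 3.28

OH- converts FCH2COOH to FCH2COO-: FCH2COOH → 0.085 mol, FCH2COO- → 0.375 mol.
pKa = −log(2.3 × 10^-3) = 2.638
Henderson–Hasselbalch with mole ratio 0.375/0.085: pH = 2.638 + (+0.645)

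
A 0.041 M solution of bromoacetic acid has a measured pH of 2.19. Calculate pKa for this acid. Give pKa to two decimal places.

[H+] = 10^(-2.19) = 6.46 × 10^-3 M
At equilibrium [HA] = 0.041 − 6.46 × 10^-3 = 3.45 × 10^-2 M
Ka = [H+][A-]/[HA] = (6.46 × 10^-3)² / 3.45 × 10^-2 = 1.21 × 10^-3
pKa = -log(1.21 × 10^-3) = 2.92

pKa = 2.92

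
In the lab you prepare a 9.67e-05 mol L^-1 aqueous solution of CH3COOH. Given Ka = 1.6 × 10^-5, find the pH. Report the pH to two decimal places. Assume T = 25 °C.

pH = 4.49

CH3COOH ⇌ CH3COO- + H+
From the ICE table, Ka = [H+]²/(9.67e-05 − [H+]) = 1.6 × 10^-5.
The 5% rule fails; solving [H+]² + Ka·[H+] − Ka·C₀ = 0 exactly:
[H+] = (−Ka + √(Ka² + 4·Ka·C₀))/2 = 3.21 × 10^-5 M
pH = −log(3.21 × 10^-5) = 4.49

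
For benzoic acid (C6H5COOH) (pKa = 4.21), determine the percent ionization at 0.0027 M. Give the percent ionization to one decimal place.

C6H5COOH ⇌ C6H5COO- + H+; let x = [H+] at equilibrium.
Ka = 10^(−4.21) = 6.17 × 10^-5
Solve x² + 6.17e-05x − 1.67e-07 = 0 → x = 3.78 × 10^-4 M
% ionization = x/C₀ × 100% = 3.78 × 10^-4/0.0027 × 100% = 14.0%

14.0%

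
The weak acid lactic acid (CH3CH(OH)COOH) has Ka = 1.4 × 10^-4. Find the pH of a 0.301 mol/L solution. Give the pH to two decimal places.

CH3CH(OH)COOH ⇌ CH3CH(OH)COO- + H+
From the ICE table, Ka = [H+]²/(0.301 − [H+]) = 1.4 × 10^-4.
Neglecting [H+] in the denominator: [H+] = √(1.4 × 10^-4 × 0.301) = 6.49 × 10^-3 M
pH = −log[H+] = −log(6.49 × 10^-3) = 2.19

pH = 2.19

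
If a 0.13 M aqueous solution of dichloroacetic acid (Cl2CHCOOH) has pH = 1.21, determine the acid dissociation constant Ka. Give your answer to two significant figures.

[H+] = 10^(-1.21) = 6.17 × 10^-2 M
At equilibrium [HA] = 0.13 − 6.17 × 10^-2 = 6.83 × 10^-2 M
Ka = [H+][A-]/[HA] = (6.17 × 10^-2)² / 6.83 × 10^-2 = 5.6 × 10^-2

Ka = 5.6 × 10^-2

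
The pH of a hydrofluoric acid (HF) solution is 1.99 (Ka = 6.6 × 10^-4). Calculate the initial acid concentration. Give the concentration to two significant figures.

C₀ = 1.7 × 10^-1 M

[H+] = 10^(-1.99) = 1.02 × 10^-2 M = x
Ka = x²/(C₀ − x) ⇒ C₀ = x + x²/Ka
C₀ = 1.02 × 10^-2 + (1.02 × 10^-2)²/(6.6 × 10^-4) = 1.68 × 10^-1 M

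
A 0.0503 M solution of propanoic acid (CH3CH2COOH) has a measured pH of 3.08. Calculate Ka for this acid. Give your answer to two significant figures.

Ka = 1.4 × 10^-5

[H+] = 10^(-3.08) = 8.32 × 10^-4 M
At equilibrium [HA] = 0.0503 − 8.32 × 10^-4 = 4.95 × 10^-2 M
Ka = [H+][A-]/[HA] = (8.32 × 10^-4)² / 4.95 × 10^-2 = 1.4 × 10^-5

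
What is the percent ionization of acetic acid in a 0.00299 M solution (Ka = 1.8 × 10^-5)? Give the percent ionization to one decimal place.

CH3COOH ⇌ CH3COO- + H+; let x = [H+] at equilibrium.
Ka = x²/(C₀ − x); solving the quadratic gives x = 2.23 × 10^-4 M.
Fraction ionized = 2.23 × 10^-4 / 0.00299 = 0.0746 → 7.5%

7.5%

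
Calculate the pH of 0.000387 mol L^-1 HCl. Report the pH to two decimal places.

HCl is a strong acid and dissociates completely, so [H+] = 0.000387 M.
pH = -log(0.000387) = 3.41

pH = 3.41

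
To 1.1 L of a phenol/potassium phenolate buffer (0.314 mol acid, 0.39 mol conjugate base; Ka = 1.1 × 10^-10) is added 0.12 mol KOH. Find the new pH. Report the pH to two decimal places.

After neutralization: n(C6H5OH) = 0.194 mol, n(C6H5O-) = 0.51 mol.
pKa = −log(1.1 × 10^-10) = 9.959
pH = pKa + log(n_C6H5O-/n_C6H5OH) = 9.959 + log(0.51/0.194) = 9.959 + (+0.420)

pH = 10.38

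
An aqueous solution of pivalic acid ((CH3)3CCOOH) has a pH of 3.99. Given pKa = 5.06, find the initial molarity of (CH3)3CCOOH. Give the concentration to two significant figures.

C₀ = 1.3 × 10^-3 M

[H+] = 10^(-3.99) = 1.02 × 10^-4 M = x
Ka = 10^(−5.06) = 8.71 × 10^-6
Ka = x²/(C₀ − x) ⇒ C₀ = x + x²/Ka
C₀ = 1.02 × 10^-4 + (1.02 × 10^-4)²/(8.71 × 10^-6) = 1.30 × 10^-3 M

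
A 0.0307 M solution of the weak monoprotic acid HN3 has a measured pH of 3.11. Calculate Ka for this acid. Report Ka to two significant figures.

Ka = 2.0 × 10^-5

[H+] = 10^(-3.11) = 7.76 × 10^-4 M
At equilibrium [HA] = 0.0307 − 7.76 × 10^-4 = 2.99 × 10^-2 M
Ka = [H+][A-]/[HA] = (7.76 × 10^-4)² / 2.99 × 10^-2 = 2.0 × 10^-5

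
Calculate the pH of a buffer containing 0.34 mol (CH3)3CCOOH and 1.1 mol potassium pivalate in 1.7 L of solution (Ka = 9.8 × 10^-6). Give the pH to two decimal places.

pH = 5.52

pKa = −log(9.8 × 10^-6) = 5.009
Henderson–Hasselbalch: pH = pKa + log([(CH3)3CCOO-]/[(CH3)3CCOOH]) = 5.009 + log(1.1/0.34)
pH = 5.009 + (+0.510) = 5.52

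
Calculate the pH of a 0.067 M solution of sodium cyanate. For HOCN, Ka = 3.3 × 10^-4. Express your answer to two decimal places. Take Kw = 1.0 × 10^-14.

OCN- is the conjugate base of the weak acid HOCN.
Kb = Kw/Ka = 1.0×10^-14 / 3.3 × 10^-4 = 3.03 × 10^-11
From the ICE table, Kb = [OH-]²/(0.067 − [OH-]) = 3.03 × 10^-11.
Assume [OH-] ≪ 0.067: [OH-] ≈ √(3.03 × 10^-11 × 0.067) = 1.42 × 10^-6 M
([OH-]/C₀ = 0.0021% < 5%, so the approximation holds.)
pOH = −log(1.42 × 10^-6) = 5.85; pH = 14.00 − 5.85 = 8.15

pH = 8.15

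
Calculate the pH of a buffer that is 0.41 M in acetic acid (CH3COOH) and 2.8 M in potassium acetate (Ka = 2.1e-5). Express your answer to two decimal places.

pH = 5.51

pKa = −log(2.1 × 10^-5) = 4.678
Henderson–Hasselbalch: pH = pKa + log([CH3COO-]/[CH3COOH]) = 4.678 + log(2.8/0.41)
pH = 4.678 + (+0.834) = 5.51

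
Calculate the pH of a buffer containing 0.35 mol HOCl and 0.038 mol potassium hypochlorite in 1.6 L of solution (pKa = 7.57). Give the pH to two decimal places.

pH = 6.61

pH = pKa + log([A⁻]/[HA]) = 7.57 + log(0.038/0.35)
pH = 7.57 + (-0.964) = 6.61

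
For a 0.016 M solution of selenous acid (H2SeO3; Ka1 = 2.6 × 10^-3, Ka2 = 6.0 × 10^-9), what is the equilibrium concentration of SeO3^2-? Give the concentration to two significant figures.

First ionization gives [H+] ≈ [HSeO3-] = 5.28 × 10^-3 M.
Second step: Ka2 = [H+][SeO3^2-]/[HSeO3-] ≈ [SeO3^2-] (since [H+] ≈ [HSeO3-]).
So [SeO3^2-] ≈ Ka2.

6.0 × 10^-9 M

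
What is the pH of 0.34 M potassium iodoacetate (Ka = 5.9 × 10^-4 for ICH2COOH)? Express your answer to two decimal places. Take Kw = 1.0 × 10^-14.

ICH2COO- is the conjugate base of the weak acid ICH2COOH.
Kb = Kw/Ka = 1.0×10^-14 / 5.9 × 10^-4 = 1.69 × 10^-11
From the ICE table, Kb = [OH-]²/(0.34 − [OH-]) = 1.69 × 10^-11.
Assume [OH-] ≪ 0.34: [OH-] ≈ √(1.69 × 10^-11 × 0.34) = 2.40 × 10^-6 M
([OH-]/C₀ = 0.00071% < 5%, so the approximation holds.)
pOH = 5.62, so pH = 14.00 − pOH = 8.38

pH = 8.38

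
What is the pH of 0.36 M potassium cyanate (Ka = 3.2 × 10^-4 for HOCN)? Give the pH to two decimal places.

pH = 8.53

OCN- is the conjugate base of the weak acid HOCN.
Kb = Kw/Ka = 1.0×10^-14 / 3.2 × 10^-4 = 3.12 × 10^-11
From the ICE table, Kb = x²/(0.36 − x) = 3.12 × 10^-11.
Since Kb ≪ C₀, x ≈ √(Kb·C₀) = 3.35 × 10^-6 M.
Check: 0.00093% ionized — well under 5%, approximation valid.
pOH = −log(3.35 × 10^-6) = 5.47; pH = 14.00 − 5.47 = 8.53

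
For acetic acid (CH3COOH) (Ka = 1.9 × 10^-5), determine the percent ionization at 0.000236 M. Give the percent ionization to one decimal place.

24.6%

CH3COOH ⇌ CH3COO- + H+; let x = [H+] at equilibrium.
Ka = x²/(C₀ − x); solving the quadratic gives x = 5.81 × 10^-5 M.
% ionization = x/C₀ × 100% = 5.81 × 10^-5/0.000236 × 100% = 24.6%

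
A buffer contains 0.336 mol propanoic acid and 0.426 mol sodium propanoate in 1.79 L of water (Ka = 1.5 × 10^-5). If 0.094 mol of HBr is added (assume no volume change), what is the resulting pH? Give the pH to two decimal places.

Added H+ converts CH3CH2COO- to CH3CH2COOH: CH3CH2COOH → 0.43 mol, CH3CH2COO- → 0.332 mol.
pKa = −log(1.5 × 10^-5) = 4.824
pH = pKa + log(n_CH3CH2COO-/n_CH3CH2COOH) = 4.824 + log(0.332/0.43) = 4.824 + (-0.112)

pH = 4.71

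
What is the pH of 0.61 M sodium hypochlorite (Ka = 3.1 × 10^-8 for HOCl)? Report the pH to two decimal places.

OCl- is the conjugate base of the weak acid HOCl.
Kb = Kw/Ka = 1.0×10^-14 / 3.1 × 10^-8 = 3.23 × 10^-7
From the ICE table, Kb = [OH-]²/(0.61 − [OH-]) = 3.23 × 10^-7.
Since Kb ≪ C₀, [OH-] ≈ √(Kb·C₀) = 4.44 × 10^-4 M.
([OH-]/C₀ = 0.073% < 5%, so the approximation holds.)
pOH = −log(4.44 × 10^-4) = 3.35; pH = 14.00 − 3.35 = 10.65

pH = 10.65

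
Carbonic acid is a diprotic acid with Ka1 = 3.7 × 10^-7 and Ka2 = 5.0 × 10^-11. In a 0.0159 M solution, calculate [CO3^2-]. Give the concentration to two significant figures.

First ionization gives [H+] ≈ [HCO3-] = 7.67 × 10^-5 M.
Second step: Ka2 = [H+][CO3^2-]/[HCO3-] ≈ [CO3^2-] (since [H+] ≈ [HCO3-]).
So [CO3^2-] ≈ Ka2.

5.0 × 10^-11 M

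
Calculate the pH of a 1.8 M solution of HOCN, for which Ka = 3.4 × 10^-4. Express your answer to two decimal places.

HOCN ⇌ OCN- + H+
From the ICE table, Ka = x²/(1.8 − x) = 3.4 × 10^-4.
Assume x ≪ 1.8: x ≈ √(3.4 × 10^-4 × 1.8) = 2.47 × 10^-2 M
pH = −log(2.47 × 10^-2) = 1.61

pH = 1.61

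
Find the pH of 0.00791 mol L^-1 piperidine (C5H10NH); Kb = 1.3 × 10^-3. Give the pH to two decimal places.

C5H10NH + H2O ⇌ C5H10NH2+ + OH-
From the ICE table, Kb = [OH-]²/(0.00791 − [OH-]) = 1.3 × 10^-3.
Here C₀/Kb ≈ 6.08, so the small-[OH-] approximation fails. Use the quadratic:
[OH-] = [−0.0013 + √(0.0013² + 4.11e-05)]/2 = 2.62 × 10^-3 M
pOH = −log(2.62 × 10^-3) = 2.58; pH = 14.00 − 2.58 = 11.42

pH = 11.42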